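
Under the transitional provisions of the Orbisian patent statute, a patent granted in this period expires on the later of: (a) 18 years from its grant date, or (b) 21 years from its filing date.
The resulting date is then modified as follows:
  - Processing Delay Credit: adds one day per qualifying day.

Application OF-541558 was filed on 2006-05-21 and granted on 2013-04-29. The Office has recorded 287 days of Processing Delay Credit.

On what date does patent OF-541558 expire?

February 10, 2032

(a) grant + 18 years → 29 April 2031.
(b) filing + 21 years → 21 May 2027.
Later of the two: 29 April 2031.
Processing Delay Credit: +287 days → 10 February 2032.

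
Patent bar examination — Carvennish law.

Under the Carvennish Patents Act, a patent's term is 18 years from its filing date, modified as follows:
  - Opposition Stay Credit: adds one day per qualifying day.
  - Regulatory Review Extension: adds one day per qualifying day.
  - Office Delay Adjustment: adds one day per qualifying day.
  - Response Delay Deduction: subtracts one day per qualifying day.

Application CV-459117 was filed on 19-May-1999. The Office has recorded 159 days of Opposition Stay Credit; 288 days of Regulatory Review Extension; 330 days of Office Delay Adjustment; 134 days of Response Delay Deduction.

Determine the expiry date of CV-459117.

Base term: filing date + 18 years → 19 May 2017.
Opposition Stay Credit: +159 days → 25 October 2017.
Regulatory Review Extension: +288 days → 9 August 2018.
Office Delay Adjustment: +330 days → 5 July 2019.
Response Delay Deduction: −134 days → 21 February 2019.

2019-02-21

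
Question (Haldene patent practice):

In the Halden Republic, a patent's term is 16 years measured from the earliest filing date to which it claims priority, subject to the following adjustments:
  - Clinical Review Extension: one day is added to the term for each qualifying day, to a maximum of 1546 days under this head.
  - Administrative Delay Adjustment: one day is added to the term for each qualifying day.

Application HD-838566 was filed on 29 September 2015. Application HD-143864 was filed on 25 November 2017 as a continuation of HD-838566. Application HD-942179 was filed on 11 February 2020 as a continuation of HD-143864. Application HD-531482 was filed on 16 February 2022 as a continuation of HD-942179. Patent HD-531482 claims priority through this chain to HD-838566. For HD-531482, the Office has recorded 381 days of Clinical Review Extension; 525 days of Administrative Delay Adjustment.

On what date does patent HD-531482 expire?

2034-03-23

Earliest priority filing: 29 September 2015.
Base term: 29 September 2015 + 16 years → 29 September 2031.
Clinical Review Extension: 381 days (within the 1546-day cap) → +381 days → 14 October 2032.
Administrative Delay Adjustment: +525 days → 23 March 2034.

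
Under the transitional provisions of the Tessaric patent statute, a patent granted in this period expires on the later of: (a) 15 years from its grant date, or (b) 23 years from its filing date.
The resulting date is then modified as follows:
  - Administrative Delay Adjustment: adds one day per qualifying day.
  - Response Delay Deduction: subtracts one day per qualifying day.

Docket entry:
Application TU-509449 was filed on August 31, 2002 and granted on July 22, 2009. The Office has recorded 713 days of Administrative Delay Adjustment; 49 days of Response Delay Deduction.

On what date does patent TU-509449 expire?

2027-06-26

(a) grant + 15 years → 22 July 2024.
(b) filing + 23 years → 31 August 2025.
Later of the two: 31 August 2025.
Administrative Delay Adjustment: +713 days → 14 August 2027.
Response Delay Deduction: −49 days → 26 June 2027.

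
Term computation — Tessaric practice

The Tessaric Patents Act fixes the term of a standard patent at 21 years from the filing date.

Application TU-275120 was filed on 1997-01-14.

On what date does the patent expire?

2018-01-14

Filing date + 21 years → 14 January 2018.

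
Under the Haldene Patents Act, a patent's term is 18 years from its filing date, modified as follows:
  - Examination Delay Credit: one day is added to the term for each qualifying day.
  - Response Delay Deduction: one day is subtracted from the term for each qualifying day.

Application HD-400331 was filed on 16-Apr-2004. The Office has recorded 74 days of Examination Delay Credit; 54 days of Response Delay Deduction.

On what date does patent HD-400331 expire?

Base term: filing date + 18 years → 16 April 2022.
Examination Delay Credit: +74 days → 29 June 2022.
Response Delay Deduction: −54 days → 6 May 2022.

May 6, 2022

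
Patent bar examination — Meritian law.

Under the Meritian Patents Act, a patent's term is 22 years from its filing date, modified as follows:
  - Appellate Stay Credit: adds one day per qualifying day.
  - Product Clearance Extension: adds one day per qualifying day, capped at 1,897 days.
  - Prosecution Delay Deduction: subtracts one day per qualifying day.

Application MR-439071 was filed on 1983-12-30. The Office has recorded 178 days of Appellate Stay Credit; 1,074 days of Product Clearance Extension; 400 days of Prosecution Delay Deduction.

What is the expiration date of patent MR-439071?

Base term: filing date + 22 years → 30 December 2005.
Appellate Stay Credit: +178 days → 26 June 2006.
Product Clearance Extension: 1074 days (within the 1897-day cap) → +1074 days → 4 June 2009.
Prosecution Delay Deduction: −400 days → 30 April 2008.

2008-04-30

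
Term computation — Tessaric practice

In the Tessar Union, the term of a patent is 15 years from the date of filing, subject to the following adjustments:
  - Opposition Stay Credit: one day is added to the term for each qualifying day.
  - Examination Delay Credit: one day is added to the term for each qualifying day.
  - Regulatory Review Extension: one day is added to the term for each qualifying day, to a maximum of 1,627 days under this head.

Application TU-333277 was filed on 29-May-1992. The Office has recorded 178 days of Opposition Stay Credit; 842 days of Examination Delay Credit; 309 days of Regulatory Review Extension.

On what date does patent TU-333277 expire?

2011-01-17

Base term: filing date + 15 years → 29 May 2007.
Opposition Stay Credit: +178 days → 23 November 2007.
Examination Delay Credit: +842 days → 14 March 2010.
Regulatory Review Extension: 309 days (within the 1627-day cap) → +309 days → 17 January 2011.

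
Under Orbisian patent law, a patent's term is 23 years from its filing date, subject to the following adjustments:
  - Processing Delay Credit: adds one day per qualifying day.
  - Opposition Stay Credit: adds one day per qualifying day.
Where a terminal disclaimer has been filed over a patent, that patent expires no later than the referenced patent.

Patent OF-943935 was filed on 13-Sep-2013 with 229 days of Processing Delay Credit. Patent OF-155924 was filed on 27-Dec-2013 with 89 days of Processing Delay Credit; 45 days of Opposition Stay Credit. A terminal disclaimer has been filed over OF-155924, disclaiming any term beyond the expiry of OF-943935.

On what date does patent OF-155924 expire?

2037-04-30

Natural term of OF-155924:
  Base: filing + 23 years → 27 December 2036.
  Processing Delay Credit: +89 days → 26 March 2037.
  Opposition Stay Credit: +45 days → 10 May 2037.
Expiry of referenced patent OF-943935:
  Base: filing + 23 years → 13 September 2036.
  Processing Delay Credit: +229 days → 30 April 2037.
Terminal disclaimer: OF-155924 expires on the earlier of 10 May 2037 and 30 April 2037.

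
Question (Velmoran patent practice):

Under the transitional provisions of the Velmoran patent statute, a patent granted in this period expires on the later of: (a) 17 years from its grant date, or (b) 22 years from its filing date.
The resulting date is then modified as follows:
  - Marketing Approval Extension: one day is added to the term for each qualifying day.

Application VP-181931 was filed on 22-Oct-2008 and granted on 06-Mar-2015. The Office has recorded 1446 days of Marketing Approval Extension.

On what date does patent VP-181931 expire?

2036-02-20

(a) grant + 17 years → 6 March 2032.
(b) filing + 22 years → 22 October 2030.
Later of the two: 6 March 2032.
Marketing Approval Extension: +1446 days → 20 February 2036.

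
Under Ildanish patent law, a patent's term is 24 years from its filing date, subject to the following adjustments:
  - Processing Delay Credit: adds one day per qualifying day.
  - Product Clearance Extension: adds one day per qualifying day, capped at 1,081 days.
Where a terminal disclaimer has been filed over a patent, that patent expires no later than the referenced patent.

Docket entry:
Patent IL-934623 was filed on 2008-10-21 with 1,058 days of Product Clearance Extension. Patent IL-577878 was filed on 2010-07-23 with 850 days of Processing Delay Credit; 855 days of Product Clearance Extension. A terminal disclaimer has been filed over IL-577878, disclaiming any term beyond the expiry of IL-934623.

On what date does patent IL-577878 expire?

Natural term of IL-577878:
  Base: filing + 24 years → 23 July 2034.
  Processing Delay Credit: +850 days → 19 November 2036.
  Product Clearance Extension: 855 days (within the 1081-day cap) → +855 days → 24 March 2039.
Expiry of referenced patent IL-934623:
  Base: filing + 24 years → 21 October 2032.
  Product Clearance Extension: 1058 days (within the 1081-day cap) → +1058 days → 14 September 2035.
Terminal disclaimer: IL-577878 expires on the earlier of 24 March 2039 and 14 September 2035.

September 14, 2035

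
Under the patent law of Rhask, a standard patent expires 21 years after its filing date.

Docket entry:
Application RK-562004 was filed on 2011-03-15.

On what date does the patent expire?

Filing date + 21 years → 15 March 2032.

March 15, 2032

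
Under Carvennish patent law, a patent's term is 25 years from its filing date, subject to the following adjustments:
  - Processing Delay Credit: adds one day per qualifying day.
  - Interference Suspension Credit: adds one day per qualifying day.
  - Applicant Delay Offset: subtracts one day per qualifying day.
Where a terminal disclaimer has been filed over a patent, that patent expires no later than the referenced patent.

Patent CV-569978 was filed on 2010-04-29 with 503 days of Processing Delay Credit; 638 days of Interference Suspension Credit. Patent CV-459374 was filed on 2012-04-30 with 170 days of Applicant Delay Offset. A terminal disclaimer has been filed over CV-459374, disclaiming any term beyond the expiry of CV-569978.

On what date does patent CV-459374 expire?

Natural term of CV-459374:
  Base: filing + 25 years → 30 April 2037.
  Applicant Delay Offset: −170 days → 11 November 2036.
Expiry of referenced patent CV-569978:
  Base: filing + 25 years → 29 April 2035.
  Processing Delay Credit: +503 days → 13 September 2036.
  Interference Suspension Credit: +638 days → 13 June 2038.
Terminal disclaimer: CV-459374 expires on the earlier of 11 November 2036 and 13 June 2038.

2036-11-11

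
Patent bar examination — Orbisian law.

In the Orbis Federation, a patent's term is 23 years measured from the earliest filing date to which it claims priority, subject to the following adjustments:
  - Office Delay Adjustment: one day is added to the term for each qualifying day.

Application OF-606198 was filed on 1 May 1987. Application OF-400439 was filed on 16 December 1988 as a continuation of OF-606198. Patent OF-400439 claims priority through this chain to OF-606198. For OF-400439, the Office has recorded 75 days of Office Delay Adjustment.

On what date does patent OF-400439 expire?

July 15, 2010

Earliest priority filing: 1 May 1987.
Base term: 1 May 1987 + 23 years → 1 May 2010.
Office Delay Adjustment: +75 days → 15 July 2010.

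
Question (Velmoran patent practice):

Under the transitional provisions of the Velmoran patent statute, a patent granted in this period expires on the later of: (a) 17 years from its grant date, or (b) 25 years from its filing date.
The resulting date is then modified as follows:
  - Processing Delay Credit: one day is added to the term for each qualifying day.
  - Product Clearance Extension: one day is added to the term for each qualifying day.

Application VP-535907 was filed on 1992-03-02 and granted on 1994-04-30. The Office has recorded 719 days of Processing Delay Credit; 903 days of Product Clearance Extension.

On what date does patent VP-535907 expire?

August 10, 2021

(a) grant + 17 years → 30 April 2011.
(b) filing + 25 years → 2 March 2017.
Later of the two: 2 March 2017.
Processing Delay Credit: +719 days → 19 February 2019.
Product Clearance Extension: +903 days → 10 August 2021.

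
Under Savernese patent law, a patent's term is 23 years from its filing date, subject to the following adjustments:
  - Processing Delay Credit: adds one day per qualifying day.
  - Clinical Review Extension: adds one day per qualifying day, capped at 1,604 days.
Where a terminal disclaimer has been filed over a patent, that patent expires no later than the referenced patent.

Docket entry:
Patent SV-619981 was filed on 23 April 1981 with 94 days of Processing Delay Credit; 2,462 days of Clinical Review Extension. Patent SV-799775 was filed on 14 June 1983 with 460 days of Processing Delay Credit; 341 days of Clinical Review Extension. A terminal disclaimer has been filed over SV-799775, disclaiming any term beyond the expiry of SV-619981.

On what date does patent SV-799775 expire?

Natural term of SV-799775:
  Base: filing + 23 years → 14 June 2006.
  Processing Delay Credit: +460 days → 17 September 2007.
  Clinical Review Extension: 341 days (within the 1604-day cap) → +341 days → 23 August 2008.
Expiry of referenced patent SV-619981:
  Base: filing + 23 years → 23 April 2004.
  Processing Delay Credit: +94 days → 26 July 2004.
  Clinical Review Extension: 2462 days claimed exceeds the 1604-day cap, so +1604 days → 16 December 2008.
Terminal disclaimer: SV-799775 expires on the earlier of 23 August 2008 and 16 December 2008.

August 23, 2008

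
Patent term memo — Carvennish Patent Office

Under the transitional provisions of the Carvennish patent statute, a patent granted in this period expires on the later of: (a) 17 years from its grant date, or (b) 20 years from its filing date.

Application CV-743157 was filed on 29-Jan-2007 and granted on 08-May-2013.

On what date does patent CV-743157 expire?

(a) grant + 17 years → 8 May 2030.
(b) filing + 20 years → 29 January 2027.
Later of the two: 8 May 2030.

May 8, 2030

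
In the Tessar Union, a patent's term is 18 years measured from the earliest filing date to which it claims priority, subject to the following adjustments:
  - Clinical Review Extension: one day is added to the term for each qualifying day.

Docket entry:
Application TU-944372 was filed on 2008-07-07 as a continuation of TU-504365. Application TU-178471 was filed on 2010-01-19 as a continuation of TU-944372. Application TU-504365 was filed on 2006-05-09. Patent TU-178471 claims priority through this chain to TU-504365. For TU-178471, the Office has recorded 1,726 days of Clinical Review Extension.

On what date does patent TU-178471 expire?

2029-01-29

Earliest priority filing: 9 May 2006.
Base term: 9 May 2006 + 18 years → 9 May 2024.
Clinical Review Extension: +1726 days → 29 January 2029.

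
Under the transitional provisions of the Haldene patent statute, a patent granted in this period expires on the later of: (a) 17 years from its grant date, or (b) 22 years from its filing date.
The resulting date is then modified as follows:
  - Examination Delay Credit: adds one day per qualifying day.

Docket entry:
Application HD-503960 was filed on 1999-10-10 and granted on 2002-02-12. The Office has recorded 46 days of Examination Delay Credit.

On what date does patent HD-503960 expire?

(a) grant + 17 years → 12 February 2019.
(b) filing + 22 years → 10 October 2021.
Later of the two: 10 October 2021.
Examination Delay Credit: +46 days → 25 November 2021.

November 25, 2021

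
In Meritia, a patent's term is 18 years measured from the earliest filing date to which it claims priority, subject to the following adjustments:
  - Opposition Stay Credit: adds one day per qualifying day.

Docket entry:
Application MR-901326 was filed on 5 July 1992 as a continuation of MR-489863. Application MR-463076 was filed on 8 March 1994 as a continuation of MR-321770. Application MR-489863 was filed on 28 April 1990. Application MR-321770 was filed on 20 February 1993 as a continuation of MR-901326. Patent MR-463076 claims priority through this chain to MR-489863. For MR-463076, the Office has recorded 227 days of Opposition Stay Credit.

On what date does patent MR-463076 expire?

December 11, 2008

Earliest priority filing: 28 April 1990.
Base term: 28 April 1990 + 18 years → 28 April 2008.
Opposition Stay Credit: +227 days → 11 December 2008.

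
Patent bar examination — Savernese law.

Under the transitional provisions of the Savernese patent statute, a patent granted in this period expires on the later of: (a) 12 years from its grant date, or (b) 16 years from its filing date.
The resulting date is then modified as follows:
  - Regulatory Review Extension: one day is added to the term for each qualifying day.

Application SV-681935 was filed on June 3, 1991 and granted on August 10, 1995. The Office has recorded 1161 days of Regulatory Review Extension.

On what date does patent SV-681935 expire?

October 14, 2010

(a) grant + 12 years → 10 August 2007.
(b) filing + 16 years → 3 June 2007.
Later of the two: 10 August 2007.
Regulatory Review Extension: +1161 days → 14 October 2010.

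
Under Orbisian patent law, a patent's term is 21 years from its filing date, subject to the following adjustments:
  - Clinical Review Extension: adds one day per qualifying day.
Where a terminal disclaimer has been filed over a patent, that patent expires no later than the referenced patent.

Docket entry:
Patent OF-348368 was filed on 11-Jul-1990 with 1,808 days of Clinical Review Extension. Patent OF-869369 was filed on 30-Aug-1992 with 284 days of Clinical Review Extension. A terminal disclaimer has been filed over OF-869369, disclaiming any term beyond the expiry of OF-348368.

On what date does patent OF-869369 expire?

June 10, 2014

Natural term of OF-869369:
  Base: filing + 21 years → 30 August 2013.
  Clinical Review Extension: +284 days → 10 June 2014.
Expiry of referenced patent OF-348368:
  Base: filing + 21 years → 11 July 2011.
  Clinical Review Extension: +1808 days → 22 June 2016.
Terminal disclaimer: OF-869369 expires on the earlier of 10 June 2014 and 22 June 2016.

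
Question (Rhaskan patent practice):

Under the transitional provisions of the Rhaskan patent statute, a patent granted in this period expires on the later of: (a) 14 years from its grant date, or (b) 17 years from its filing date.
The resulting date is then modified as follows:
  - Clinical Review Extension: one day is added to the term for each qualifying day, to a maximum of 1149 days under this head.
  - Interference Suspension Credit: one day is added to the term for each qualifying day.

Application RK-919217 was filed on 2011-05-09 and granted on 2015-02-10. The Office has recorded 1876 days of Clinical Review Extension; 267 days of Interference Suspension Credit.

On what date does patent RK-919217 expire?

December 27, 2032

(a) grant + 14 years → 10 February 2029.
(b) filing + 17 years → 9 May 2028.
Later of the two: 10 February 2029.
Clinical Review Extension: 1876 days claimed exceeds the 1149-day cap, so +1149 days → 4 April 2032.
Interference Suspension Credit: +267 days → 27 December 2032.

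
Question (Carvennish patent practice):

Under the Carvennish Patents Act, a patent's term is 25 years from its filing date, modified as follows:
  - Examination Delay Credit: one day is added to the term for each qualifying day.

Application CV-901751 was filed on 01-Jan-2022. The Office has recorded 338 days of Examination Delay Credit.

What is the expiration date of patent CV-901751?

December 5, 2047

Base term: filing date + 25 years → 1 January 2047.
Examination Delay Credit: +338 days → 5 December 2047.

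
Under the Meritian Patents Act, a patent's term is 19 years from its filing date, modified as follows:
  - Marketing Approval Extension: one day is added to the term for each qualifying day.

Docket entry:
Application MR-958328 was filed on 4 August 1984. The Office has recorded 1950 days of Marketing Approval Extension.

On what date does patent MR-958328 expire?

Base term: filing date + 19 years → 4 August 2003.
Marketing Approval Extension: +1950 days → 5 December 2008.

December 5, 2008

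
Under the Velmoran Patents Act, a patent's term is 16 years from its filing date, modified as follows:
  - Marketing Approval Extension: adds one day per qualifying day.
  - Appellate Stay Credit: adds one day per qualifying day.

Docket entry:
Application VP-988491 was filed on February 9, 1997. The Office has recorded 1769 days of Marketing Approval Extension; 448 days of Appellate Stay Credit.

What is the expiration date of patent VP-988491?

2019-03-07

Base term: filing date + 16 years → 9 February 2013.
Marketing Approval Extension: +1769 days → 14 December 2017.
Appellate Stay Credit: +448 days → 7 March 2019.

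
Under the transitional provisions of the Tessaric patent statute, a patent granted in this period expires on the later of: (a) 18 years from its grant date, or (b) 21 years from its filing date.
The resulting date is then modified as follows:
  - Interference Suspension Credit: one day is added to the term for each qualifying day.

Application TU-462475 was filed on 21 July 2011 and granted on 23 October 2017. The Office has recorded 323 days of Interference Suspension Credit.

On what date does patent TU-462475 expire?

(a) grant + 18 years → 23 October 2035.
(b) filing + 21 years → 21 July 2032.
Later of the two: 23 October 2035.
Interference Suspension Credit: +323 days → 10 September 2036.

September 10, 2036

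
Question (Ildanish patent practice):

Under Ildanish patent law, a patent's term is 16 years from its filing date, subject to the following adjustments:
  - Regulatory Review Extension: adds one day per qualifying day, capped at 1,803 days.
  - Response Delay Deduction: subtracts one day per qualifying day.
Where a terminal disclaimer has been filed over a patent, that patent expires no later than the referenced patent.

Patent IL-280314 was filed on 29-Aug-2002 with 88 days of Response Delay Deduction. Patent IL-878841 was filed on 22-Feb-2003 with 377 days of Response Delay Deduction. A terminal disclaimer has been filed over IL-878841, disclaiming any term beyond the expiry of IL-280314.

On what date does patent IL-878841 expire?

2018-02-10

Natural term of IL-878841:
  Base: filing + 16 years → 22 February 2019.
  Response Delay Deduction: −377 days → 10 February 2018.
Expiry of referenced patent IL-280314:
  Base: filing + 16 years → 29 August 2018.
  Response Delay Deduction: −88 days → 2 June 2018.
Terminal disclaimer: IL-878841 expires on the earlier of 10 February 2018 and 2 June 2018.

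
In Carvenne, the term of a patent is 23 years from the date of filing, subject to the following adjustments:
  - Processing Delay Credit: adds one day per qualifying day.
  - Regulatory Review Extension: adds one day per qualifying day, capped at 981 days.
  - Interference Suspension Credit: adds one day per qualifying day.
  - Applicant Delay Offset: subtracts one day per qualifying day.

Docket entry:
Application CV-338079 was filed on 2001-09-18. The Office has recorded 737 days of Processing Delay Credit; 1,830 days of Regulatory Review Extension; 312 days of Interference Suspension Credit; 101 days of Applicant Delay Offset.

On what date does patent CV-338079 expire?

2029-12-30

Base term: filing date + 23 years → 18 September 2024.
Processing Delay Credit: +737 days → 25 September 2026.
Regulatory Review Extension: 1830 days claimed exceeds the 981-day cap, so +981 days → 2 June 2029.
Interference Suspension Credit: +312 days → 10 April 2030.
Applicant Delay Offset: −101 days → 30 December 2029.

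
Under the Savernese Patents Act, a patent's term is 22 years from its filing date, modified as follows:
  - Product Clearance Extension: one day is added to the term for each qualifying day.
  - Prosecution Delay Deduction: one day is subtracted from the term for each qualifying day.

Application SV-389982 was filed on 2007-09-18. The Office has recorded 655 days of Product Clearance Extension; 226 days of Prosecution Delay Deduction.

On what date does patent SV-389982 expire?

Base term: filing date + 22 years → 18 September 2029.
Product Clearance Extension: +655 days → 5 July 2031.
Prosecution Delay Deduction: −226 days → 21 November 2030.

November 21, 2030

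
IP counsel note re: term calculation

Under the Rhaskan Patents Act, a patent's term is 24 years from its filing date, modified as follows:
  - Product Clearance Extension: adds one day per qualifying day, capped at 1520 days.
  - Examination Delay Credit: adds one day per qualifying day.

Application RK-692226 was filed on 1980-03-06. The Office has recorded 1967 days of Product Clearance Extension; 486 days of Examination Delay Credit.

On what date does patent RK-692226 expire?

Base term: filing date + 24 years → 6 March 2004.
Product Clearance Extension: 1967 days claimed exceeds the 1520-day cap, so +1520 days → 4 May 2008.
Examination Delay Credit: +486 days → 2 September 2009.

September 2, 2009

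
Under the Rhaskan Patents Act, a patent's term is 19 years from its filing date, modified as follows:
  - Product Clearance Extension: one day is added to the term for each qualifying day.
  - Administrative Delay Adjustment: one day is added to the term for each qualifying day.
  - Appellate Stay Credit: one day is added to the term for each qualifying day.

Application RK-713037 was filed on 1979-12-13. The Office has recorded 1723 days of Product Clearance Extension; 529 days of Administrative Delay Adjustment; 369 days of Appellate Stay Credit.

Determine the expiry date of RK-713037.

Base term: filing date + 19 years → 13 December 1998.
Product Clearance Extension: +1723 days → 1 September 2003.
Administrative Delay Adjustment: +529 days → 11 February 2005.
Appellate Stay Credit: +369 days → 15 February 2006.

February 15, 2006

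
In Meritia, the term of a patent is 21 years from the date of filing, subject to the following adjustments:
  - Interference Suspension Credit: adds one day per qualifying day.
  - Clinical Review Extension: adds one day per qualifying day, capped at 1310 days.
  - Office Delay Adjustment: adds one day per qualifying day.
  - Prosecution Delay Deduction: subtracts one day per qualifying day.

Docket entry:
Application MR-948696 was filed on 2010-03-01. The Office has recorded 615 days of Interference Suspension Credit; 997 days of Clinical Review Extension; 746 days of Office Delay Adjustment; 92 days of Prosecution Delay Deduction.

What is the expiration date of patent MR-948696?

Base term: filing date + 21 years → 1 March 2031.
Interference Suspension Credit: +615 days → 5 November 2032.
Clinical Review Extension: 997 days (within the 1310-day cap) → +997 days → 30 July 2035.
Office Delay Adjustment: +746 days → 14 August 2037.
Prosecution Delay Deduction: −92 days → 14 May 2037.

2037-05-14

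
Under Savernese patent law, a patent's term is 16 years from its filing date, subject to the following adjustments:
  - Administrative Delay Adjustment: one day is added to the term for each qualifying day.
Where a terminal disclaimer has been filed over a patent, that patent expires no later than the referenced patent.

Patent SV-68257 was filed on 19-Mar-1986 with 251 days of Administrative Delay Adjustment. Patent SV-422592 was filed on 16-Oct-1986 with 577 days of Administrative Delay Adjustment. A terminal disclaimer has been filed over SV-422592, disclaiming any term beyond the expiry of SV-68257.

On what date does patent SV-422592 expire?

Natural term of SV-422592:
  Base: filing + 16 years → 16 October 2002.
  Administrative Delay Adjustment: +577 days → 15 May 2004.
Expiry of referenced patent SV-68257:
  Base: filing + 16 years → 19 March 2002.
  Administrative Delay Adjustment: +251 days → 25 November 2002.
Terminal disclaimer: SV-422592 expires on the earlier of 15 May 2004 and 25 November 2002.

November 25, 2002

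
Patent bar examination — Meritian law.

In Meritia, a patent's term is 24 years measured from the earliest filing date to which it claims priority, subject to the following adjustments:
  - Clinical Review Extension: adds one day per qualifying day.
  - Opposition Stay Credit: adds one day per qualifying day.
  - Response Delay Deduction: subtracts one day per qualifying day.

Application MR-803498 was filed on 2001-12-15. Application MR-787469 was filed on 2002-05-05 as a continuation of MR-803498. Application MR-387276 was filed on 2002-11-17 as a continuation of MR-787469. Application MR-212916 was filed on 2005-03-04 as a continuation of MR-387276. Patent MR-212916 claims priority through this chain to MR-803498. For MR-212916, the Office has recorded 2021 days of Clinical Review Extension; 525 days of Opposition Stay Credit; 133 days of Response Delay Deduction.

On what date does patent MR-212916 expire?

Earliest priority filing: 15 December 2001.
Base term: 15 December 2001 + 24 years → 15 December 2025.
Clinical Review Extension: +2021 days → 28 June 2031.
Opposition Stay Credit: +525 days → 4 December 2032.
Response Delay Deduction: −133 days → 24 July 2032.

July 24, 2032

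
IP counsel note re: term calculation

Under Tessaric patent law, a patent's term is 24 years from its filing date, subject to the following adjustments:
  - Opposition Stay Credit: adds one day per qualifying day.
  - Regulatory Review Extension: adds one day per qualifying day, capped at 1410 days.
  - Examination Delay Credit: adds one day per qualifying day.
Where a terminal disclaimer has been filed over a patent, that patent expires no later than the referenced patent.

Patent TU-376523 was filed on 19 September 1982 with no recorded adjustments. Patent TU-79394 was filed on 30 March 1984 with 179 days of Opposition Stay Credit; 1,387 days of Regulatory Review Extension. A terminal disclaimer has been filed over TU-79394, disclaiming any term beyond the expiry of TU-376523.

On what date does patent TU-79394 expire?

September 19, 2006

Natural term of TU-79394:
  Base: filing + 24 years → 30 March 2008.
  Opposition Stay Credit: +179 days → 25 September 2008.
  Regulatory Review Extension: 1387 days (within the 1410-day cap) → +1387 days → 13 July 2012.
Expiry of referenced patent TU-376523:
  Base: filing + 24 years → 19 September 2006.
Terminal disclaimer: TU-79394 expires on the earlier of 13 July 2012 and 19 September 2006.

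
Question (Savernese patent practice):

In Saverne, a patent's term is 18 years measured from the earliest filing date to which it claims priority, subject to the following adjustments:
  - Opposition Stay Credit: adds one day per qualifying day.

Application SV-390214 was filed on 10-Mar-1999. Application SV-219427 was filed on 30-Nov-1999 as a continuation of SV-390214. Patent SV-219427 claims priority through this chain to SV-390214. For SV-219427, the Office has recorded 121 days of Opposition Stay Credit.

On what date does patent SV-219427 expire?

Earliest priority filing: 10 March 1999.
Base term: 10 March 1999 + 18 years → 10 March 2017.
Opposition Stay Credit: +121 days → 9 July 2017.

July 9, 2017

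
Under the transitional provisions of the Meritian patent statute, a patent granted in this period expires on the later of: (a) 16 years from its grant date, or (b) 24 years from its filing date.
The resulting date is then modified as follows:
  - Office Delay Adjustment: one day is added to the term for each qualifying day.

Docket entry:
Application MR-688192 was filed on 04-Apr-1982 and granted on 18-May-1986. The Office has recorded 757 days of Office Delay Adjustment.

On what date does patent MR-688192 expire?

(a) grant + 16 years → 18 May 2002.
(b) filing + 24 years → 4 April 2006.
Later of the two: 4 April 2006.
Office Delay Adjustment: +757 days → 30 April 2008.

April 30, 2008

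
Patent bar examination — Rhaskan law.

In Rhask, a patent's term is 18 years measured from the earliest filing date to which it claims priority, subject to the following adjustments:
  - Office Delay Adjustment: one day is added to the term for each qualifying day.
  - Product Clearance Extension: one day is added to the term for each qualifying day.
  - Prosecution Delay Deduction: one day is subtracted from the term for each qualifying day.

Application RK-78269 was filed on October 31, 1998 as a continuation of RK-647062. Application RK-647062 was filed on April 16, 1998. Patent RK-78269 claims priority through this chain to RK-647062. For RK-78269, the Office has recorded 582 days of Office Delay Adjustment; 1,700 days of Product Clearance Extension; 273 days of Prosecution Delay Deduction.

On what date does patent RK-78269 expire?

Earliest priority filing: 16 April 1998.
Base term: 16 April 1998 + 18 years → 16 April 2016.
Office Delay Adjustment: +582 days → 19 November 2017.
Product Clearance Extension: +1700 days → 16 July 2022.
Prosecution Delay Deduction: −273 days → 16 October 2021.

2021-10-16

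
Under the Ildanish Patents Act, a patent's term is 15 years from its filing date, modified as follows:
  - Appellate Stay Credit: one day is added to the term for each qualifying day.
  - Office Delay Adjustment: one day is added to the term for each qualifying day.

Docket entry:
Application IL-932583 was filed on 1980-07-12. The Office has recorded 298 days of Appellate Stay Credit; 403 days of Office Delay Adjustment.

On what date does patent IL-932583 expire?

Base term: filing date + 15 years → 12 July 1995.
Appellate Stay Credit: +298 days → 5 May 1996.
Office Delay Adjustment: +403 days → 12 June 1997.

June 12, 1997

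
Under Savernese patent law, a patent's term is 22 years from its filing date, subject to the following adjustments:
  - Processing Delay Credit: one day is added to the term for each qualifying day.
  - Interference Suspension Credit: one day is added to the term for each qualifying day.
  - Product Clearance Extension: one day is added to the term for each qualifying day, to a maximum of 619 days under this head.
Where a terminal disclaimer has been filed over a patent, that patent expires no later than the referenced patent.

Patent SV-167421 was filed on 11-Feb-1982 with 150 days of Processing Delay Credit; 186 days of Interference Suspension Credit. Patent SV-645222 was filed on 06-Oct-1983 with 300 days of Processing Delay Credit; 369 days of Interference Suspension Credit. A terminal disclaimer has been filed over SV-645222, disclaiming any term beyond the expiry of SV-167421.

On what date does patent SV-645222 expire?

Natural term of SV-645222:
  Base: filing + 22 years → 6 October 2005.
  Processing Delay Credit: +300 days → 2 August 2006.
  Interference Suspension Credit: +369 days → 6 August 2007.
Expiry of referenced patent SV-167421:
  Base: filing + 22 years → 11 February 2004.
  Processing Delay Credit: +150 days → 10 July 2004.
  Interference Suspension Credit: +186 days → 12 January 2005.
Terminal disclaimer: SV-645222 expires on the earlier of 6 August 2007 and 12 January 2005.

January 12, 2005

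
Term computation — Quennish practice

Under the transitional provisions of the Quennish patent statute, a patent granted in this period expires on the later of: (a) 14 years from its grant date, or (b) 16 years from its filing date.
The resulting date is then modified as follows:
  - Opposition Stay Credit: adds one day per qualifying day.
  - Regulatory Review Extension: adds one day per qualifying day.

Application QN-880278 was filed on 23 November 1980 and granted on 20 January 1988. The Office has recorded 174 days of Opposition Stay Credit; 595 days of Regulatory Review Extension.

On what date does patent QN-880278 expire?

(a) grant + 14 years → 20 January 2002.
(b) filing + 16 years → 23 November 1996.
Later of the two: 20 January 2002.
Opposition Stay Credit: +174 days → 13 July 2002.
Regulatory Review Extension: +595 days → 28 February 2004.

February 28, 2004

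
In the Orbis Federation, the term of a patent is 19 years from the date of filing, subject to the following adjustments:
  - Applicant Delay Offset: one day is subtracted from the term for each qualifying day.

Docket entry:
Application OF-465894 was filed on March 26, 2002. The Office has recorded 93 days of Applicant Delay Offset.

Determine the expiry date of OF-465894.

December 23, 2020

Base term: filing date + 19 years → 26 March 2021.
Applicant Delay Offset: −93 days → 23 December 2020.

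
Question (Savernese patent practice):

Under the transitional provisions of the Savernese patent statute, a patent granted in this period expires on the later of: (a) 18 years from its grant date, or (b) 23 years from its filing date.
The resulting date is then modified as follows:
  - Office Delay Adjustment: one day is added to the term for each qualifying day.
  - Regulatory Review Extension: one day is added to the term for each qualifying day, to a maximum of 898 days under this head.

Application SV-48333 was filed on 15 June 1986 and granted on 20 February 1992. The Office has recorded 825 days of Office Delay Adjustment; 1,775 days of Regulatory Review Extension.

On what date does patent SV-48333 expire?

November 9, 2014

(a) grant + 18 years → 20 February 2010.
(b) filing + 23 years → 15 June 2009.
Later of the two: 20 February 2010.
Office Delay Adjustment: +825 days → 25 May 2012.
Regulatory Review Extension: 1775 days claimed exceeds the 898-day cap, so +898 days → 9 November 2014.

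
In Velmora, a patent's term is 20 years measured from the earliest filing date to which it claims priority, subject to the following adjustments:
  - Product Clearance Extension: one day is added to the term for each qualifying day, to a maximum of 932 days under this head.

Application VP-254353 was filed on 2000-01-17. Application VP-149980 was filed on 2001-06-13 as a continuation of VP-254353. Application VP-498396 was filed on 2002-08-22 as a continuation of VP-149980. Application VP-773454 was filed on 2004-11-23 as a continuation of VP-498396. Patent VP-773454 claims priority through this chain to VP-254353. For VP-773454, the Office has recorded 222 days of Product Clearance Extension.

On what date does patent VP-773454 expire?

2020-08-26

Earliest priority filing: 17 January 2000.
Base term: 17 January 2000 + 20 years → 17 January 2020.
Product Clearance Extension: 222 days (within the 932-day cap) → +222 days → 26 August 2020.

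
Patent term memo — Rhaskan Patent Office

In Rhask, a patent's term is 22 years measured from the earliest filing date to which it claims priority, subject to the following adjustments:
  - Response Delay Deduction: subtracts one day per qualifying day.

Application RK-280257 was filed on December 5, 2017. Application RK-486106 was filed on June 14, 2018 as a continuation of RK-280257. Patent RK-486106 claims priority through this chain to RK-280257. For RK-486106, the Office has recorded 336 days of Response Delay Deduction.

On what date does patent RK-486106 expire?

2039-01-03

Earliest priority filing: 5 December 2017.
Base term: 5 December 2017 + 22 years → 5 December 2039.
Response Delay Deduction: −336 days → 3 January 2039.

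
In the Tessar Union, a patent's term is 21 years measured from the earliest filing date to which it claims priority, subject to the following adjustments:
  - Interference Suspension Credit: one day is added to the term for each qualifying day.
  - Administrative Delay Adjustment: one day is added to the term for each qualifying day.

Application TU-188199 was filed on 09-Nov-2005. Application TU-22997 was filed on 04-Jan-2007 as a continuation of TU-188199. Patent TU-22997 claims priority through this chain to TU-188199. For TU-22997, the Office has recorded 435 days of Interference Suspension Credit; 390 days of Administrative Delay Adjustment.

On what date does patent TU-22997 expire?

February 11, 2029

Earliest priority filing: 9 November 2005.
Base term: 9 November 2005 + 21 years → 9 November 2026.
Interference Suspension Credit: +435 days → 18 January 2028.
Administrative Delay Adjustment: +390 days → 11 February 2029.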